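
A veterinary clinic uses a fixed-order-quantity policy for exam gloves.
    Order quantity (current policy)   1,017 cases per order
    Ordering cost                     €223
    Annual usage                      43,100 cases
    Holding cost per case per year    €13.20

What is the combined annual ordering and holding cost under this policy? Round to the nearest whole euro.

Ordering: D/Q × S = 43,100/1,017 × €223 = €9,450.64
Holding:  Q/2 × H = 1,017/2 × €13.2 = €6,712.20
Total = €9,450.64 + €6,712.20 = €16,162.84

€16,163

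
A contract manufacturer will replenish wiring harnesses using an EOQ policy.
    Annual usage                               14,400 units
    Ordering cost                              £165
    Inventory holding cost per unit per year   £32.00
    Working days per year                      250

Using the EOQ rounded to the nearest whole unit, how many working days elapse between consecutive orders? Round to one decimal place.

2DS/H = 2·14,400·165/32 = 148,500.00
EOQ = √148,500.00 ≈ 385.36 → Q = 385 units
T = Q/D × 250 days = 385/14,400 × 250 = 6.684 days

6.7 days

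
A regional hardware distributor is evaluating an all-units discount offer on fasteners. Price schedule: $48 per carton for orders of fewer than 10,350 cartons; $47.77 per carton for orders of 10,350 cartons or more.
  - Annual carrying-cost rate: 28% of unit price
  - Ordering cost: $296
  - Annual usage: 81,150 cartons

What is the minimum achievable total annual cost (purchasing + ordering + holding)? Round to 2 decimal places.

H₁ = 28%×$48 = $13.4400;  H₂ = 28%×$47.77 = $13.3756
EOQ₁ = √(2×81,150×296/13.4400) = 1,890.63  (< 10,350, feasible at tier 1)
EOQ₂ = √(2×81,150×296/13.3756) = 1,895.17  (< 10,350 → use Q = 10,350 at tier-2 price)
TC(tier 1 (EOQ₁), Q≈1,890.6) = $3,920,610.00
TC(tier 2, Q≈10,350.0) = $3,948,075.04
Minimum at tier 1 (EOQ₁): $3,920,610.00

$3,920,610.00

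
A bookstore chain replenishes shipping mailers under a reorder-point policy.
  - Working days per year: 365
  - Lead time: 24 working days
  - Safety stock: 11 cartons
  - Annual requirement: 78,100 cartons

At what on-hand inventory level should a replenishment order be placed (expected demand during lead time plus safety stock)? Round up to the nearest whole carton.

Daily demand d = 78,100 / 365 = 213.973 cartons/day
Demand during lead time = 213.973 × 24 = 5,135.34
Reorder point = 5,135.34 + 11 = 5,146.34 → round up

5,147 cartons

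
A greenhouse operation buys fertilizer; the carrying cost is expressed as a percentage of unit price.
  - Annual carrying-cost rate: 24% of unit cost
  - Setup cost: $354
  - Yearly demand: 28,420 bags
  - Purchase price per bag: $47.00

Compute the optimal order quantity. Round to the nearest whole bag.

1,336 bags

Holding cost per bag per year: H = 24% × $47 = $11.2800
Optimal lot size Q* = (2 × 28,420 × $354 / $11.28)^½ ≈ 1,335.59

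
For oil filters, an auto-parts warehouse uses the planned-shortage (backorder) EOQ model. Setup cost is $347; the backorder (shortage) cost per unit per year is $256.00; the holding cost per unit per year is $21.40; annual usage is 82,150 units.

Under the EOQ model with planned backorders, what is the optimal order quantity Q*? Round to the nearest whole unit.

1,699 units

Q* = √(2DS/H) · √((H + b)/b)
   = √(2 × 82,150 × 347 / 21.4) · √((21.4 + 256) / 256)
   = 1,632.212 × 1.0410 ≈ 1,699.06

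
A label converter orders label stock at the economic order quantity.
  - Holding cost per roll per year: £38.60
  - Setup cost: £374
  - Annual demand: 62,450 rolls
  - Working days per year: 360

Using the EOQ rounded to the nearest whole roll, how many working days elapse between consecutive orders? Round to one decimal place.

6.3 days

Optimal lot size Q* = (2 × 62,450 × £374 / £38.6)^½ ≈ 1,100.08 → Q = 1,100 rolls
Days between orders = 360 / (D/Q) = 360 / 56.773 ≈ 6.341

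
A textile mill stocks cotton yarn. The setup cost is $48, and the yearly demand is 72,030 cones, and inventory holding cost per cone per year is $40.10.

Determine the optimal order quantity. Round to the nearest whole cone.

415 cones

EOQ = √(2DS/H) = √(2 × 72,030 × 48 / 40.1)
    = √(172,440.90) ≈ 415.26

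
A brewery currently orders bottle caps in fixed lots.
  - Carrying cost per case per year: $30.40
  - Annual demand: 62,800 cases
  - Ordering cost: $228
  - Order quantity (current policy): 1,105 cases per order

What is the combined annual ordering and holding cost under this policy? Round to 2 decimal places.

Orders/yr = 62,800/1,105 = 56.833; ordering cost = 56.833 × $228 = $12,957.83
Average inventory = 1,105/2 = 552.5; holding cost = 552.5 × $30.4 = $16,796.00
Total = $12,957.83 + $16,796.00 = $29,753.83

$29,753.83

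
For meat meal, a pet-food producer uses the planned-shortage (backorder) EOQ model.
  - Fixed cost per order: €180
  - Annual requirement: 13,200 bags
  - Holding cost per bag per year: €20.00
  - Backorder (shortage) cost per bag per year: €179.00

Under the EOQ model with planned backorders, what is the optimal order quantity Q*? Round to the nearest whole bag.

Q* = √(2DS/H) · √((H + b)/b)
   = √(2 × 13,200 × 180 / 20) · √((20 + 179) / 179)
   = 487.442 × 1.0544 ≈ 513.95

514 bags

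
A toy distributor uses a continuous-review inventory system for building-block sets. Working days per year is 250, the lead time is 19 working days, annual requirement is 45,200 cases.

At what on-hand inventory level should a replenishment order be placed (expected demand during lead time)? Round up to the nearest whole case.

Daily demand d = 45,200 / 250 = 180.800 cases/day
Demand during lead time = 180.800 × 19 = 3,435.20
Reorder point = 3,435.20 → round up

3,436 cases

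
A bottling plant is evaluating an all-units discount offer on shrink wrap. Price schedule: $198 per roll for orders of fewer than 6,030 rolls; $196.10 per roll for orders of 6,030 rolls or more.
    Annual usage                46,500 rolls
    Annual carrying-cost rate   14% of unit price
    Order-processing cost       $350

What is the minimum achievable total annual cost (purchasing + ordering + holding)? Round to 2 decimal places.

H₁ = 14%×$198 = $27.7200;  H₂ = 14%×$196.10 = $27.4540
EOQ₁ = √(2×46,500×350/27.7200) = 1,083.62  (< 6,030, feasible at tier 1)
EOQ₂ = √(2×46,500×350/27.4540) = 1,088.86  (< 6,030 → use Q = 6,030 at tier-2 price)
TC(tier 1 (EOQ₁), Q≈1,083.6) = $9,237,038.08
TC(tier 2, Q≈6,030.0) = $9,204,122.81
Minimum at tier 2: $9,204,122.81

$9,204,122.81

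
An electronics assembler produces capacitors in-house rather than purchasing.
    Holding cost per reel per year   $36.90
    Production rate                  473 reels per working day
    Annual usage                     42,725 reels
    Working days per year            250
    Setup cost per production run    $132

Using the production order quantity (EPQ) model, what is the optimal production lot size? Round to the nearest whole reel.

692 reels

Daily demand d = 42,725/250 = 170.900; p = 473; 1 − d/p = 0.63869
EPQ = √(2DS / (H(1 − d/p)))
    = √(2 × 42,725 × 132 / (36.9 × 0.63869)) ≈ 691.81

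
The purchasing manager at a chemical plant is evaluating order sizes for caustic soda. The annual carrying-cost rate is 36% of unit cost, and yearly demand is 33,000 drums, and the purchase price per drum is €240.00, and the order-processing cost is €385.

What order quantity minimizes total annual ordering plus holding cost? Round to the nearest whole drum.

H = i·C = 0.36 × €240 = €86.4000 per drum-year
EOQ = √(2DS/H) = √(2 × 33,000 × 385 / 86.4)
    = √(294,097.22) ≈ 542.31

542 drums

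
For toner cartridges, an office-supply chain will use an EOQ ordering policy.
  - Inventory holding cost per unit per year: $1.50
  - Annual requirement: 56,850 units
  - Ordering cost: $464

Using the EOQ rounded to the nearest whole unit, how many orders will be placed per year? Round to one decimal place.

Q* = √(2·D·S / H) = √(2·56,850·464 / 1.5) = √35,171,200.0 ≈ 5,930.53 → Q = 5,931
Orders per year = D/Q = 56,850 / 5,931 = 9.585

9.6 orders per year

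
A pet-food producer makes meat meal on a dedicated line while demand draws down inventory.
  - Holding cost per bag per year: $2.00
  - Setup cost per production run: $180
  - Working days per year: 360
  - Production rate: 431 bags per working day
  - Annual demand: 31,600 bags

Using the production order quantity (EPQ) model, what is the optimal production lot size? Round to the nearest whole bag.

Daily demand d = 31,600/360 = 87.778; p = 431; 1 − d/p = 0.79634
EPQ = √(2DS / (H(1 − d/p)))
    = √(2 × 31,600 × 180 / (2 × 0.79634)) ≈ 2,672.58

2,673 bags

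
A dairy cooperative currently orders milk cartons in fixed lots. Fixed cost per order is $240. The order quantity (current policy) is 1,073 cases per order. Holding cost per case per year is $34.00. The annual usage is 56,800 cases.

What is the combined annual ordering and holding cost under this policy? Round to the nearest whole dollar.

$30,946

Annual ordering cost = (D/Q)·S = (56,800/1,073) × 240 = $12,704.57
Annual holding cost  = (Q/2)·H = (1,073/2) × 34 = $18,241.00
Total = $12,704.57 + $18,241.00 = $30,945.57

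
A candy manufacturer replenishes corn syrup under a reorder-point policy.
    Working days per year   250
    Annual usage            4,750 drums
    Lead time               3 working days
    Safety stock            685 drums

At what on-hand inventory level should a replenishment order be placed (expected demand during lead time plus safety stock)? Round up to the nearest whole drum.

742 drums

Daily demand d = 4,750 / 250 = 19.000 drums/day
Demand during lead time = 19.000 × 3 = 57.00
Reorder point = 57.00 + 685 = 742.00 → round up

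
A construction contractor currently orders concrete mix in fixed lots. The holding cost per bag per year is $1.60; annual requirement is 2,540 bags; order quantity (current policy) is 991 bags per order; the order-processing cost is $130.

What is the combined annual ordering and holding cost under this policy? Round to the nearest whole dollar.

$1,126

Ordering: D/Q × S = 2,540/991 × $130 = $333.20
Holding:  Q/2 × H = 991/2 × $1.6 = $792.80
Total = $333.20 + $792.80 = $1,126.00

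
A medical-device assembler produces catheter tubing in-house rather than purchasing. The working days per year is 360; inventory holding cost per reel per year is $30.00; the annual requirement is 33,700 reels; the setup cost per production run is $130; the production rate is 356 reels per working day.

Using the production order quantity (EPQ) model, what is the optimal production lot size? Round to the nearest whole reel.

629 reels

Daily demand d = 33,700/360 = 93.611; p = 356; 1 − d/p = 0.73705
EPQ = √(2DS / (H(1 − d/p)))
    = √(2 × 33,700 × 130 / (30 × 0.73705)) ≈ 629.50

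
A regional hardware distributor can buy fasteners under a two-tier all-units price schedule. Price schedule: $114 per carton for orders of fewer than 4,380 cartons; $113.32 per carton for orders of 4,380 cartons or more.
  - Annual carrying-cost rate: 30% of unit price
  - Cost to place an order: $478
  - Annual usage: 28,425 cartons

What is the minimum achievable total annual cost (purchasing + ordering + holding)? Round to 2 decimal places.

H₁ = 30%×$114 = $34.2000;  H₂ = 30%×$113.32 = $33.9960
EOQ₁ = √(2×28,425×478/34.2000) = 891.39  (< 4,380, feasible at tier 1)
EOQ₂ = √(2×28,425×478/33.9960) = 894.06  (< 4,380 → use Q = 4,380 at tier-2 price)
TC(tier 1 (EOQ₁), Q≈891.4) = $3,270,935.42
TC(tier 2, Q≈4,380.0) = $3,298,674.33
Minimum at tier 1 (EOQ₁): $3,270,935.42

$3,270,935.42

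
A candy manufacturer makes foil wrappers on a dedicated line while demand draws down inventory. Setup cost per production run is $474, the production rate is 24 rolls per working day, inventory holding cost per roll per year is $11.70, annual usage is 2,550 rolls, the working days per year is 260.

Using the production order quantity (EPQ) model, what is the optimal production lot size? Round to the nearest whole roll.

d = 2,550/260 = 9.8077 rolls/day;  effective holding cost H(1 − d/p) = 11.7·(1 − 9.8077/24) = 6.91875
Q* = √(2DS / H_eff) = √(2·2,550·474 / 6.91875) ≈ 591.10

591 rolls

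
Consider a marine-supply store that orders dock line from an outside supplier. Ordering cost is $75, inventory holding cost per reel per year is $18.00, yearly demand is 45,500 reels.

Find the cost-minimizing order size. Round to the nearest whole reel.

EOQ = √(2DS/H) = √(2 × 45,500 × 75 / 18)
    = √(379,166.67) ≈ 615.77

616 reels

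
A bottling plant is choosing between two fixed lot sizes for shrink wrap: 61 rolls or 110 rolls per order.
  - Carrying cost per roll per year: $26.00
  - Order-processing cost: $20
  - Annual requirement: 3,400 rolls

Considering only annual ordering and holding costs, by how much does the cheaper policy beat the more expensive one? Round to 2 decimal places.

For each Q, cost = (D/Q)·S + (Q/2)·H.
TC(61) = (3,400/61)×20 + (61/2)×26 = $1,907.75
TC(110) = (3,400/110)×20 + (110/2)×26 = $2,048.18
Cheaper: Q = 61.  Difference = $140.43

$140.43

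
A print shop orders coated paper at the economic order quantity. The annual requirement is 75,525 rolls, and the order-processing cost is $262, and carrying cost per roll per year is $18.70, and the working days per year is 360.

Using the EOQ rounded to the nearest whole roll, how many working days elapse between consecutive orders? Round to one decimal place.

Optimal lot size Q* = (2 × 75,525 × $262 / $18.7)^½ ≈ 1,454.76 → Q = 1,455 rolls
T = Q/D × 360 days = 1,455/75,525 × 360 = 6.935 days

6.9 days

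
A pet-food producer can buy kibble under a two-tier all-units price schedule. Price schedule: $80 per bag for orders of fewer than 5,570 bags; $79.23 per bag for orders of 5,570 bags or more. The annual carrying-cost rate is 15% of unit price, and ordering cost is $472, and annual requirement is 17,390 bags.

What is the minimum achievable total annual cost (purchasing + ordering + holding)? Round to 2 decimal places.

H₁ = 15%×$80 = $12.0000;  H₂ = 15%×$79.23 = $11.8845
EOQ₁ = √(2×17,390×472/12.0000) = 1,169.62  (< 5,570, feasible at tier 1)
EOQ₂ = √(2×17,390×472/11.8845) = 1,175.29  (< 5,570 → use Q = 5,570 at tier-2 price)
TC(tier 1 (EOQ₁), Q≈1,169.6) = $1,405,235.45
TC(tier 2, Q≈5,570.0) = $1,412,381.66
Minimum at tier 1 (EOQ₁): $1,405,235.45

$1,405,235.45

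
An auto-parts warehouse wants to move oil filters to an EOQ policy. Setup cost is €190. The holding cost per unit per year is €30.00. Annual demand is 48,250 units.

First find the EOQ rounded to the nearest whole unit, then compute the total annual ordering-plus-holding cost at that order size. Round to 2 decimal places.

€23,453.15

Q* = √(2·D·S / H) = √(2·48,250·190 / 30) = √611,166.7 ≈ 781.77 → Q = 782 units
Annual ordering cost = (D/Q)·S = (48,250/782) × 190 = €11,723.15
Annual holding cost  = (Q/2)·H = (782/2) × 30 = €11,730.00
Total = €11,723.15 + €11,730.00 = €23,453.15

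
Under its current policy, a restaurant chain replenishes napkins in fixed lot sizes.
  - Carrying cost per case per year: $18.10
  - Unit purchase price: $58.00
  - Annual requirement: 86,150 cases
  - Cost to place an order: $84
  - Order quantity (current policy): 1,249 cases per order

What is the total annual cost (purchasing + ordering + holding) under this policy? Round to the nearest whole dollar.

$5,013,797

Ordering: D/Q × S = 86,150/1,249 × $84 = $5,793.92
Holding:  Q/2 × H = 1,249/2 × $18.1 = $11,303.45
Purchase cost = D·C = 86,150 × 58 = $4,996,700.00
Total = $5,793.92 + $11,303.45 + $4,996,700.00 = $5,013,797.37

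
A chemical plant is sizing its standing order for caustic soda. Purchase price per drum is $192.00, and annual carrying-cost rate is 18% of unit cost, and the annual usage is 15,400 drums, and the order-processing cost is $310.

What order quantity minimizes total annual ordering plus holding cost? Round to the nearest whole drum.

526 drums

Holding cost per drum per year: H = 18% × $192 = $34.5600
EOQ = √(2DS/H) = √(2 × 15,400 × 310 / 34.56)
    = √(276,273.15) ≈ 525.62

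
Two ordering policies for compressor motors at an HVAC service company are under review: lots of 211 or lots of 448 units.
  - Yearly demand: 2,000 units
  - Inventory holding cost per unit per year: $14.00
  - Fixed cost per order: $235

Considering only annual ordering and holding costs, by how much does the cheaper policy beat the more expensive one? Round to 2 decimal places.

$480.62

Annual cost at Q: ordering D·S/Q plus holding Q·H/2.
TC(211) = (2,000/211)×235 + (211/2)×14 = $3,704.49
TC(448) = (2,000/448)×235 + (448/2)×14 = $4,185.11
Cheaper: Q = 211.  Difference = $480.62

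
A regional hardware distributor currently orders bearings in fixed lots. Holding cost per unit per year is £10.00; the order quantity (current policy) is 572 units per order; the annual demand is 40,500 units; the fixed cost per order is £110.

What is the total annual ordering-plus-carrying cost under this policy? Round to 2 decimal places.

Ordering: D/Q × S = 40,500/572 × £110 = £7,788.46
Holding:  Q/2 × H = 572/2 × £10 = £2,860.00
Total = £7,788.46 + £2,860.00 = £10,648.46

£10,648.46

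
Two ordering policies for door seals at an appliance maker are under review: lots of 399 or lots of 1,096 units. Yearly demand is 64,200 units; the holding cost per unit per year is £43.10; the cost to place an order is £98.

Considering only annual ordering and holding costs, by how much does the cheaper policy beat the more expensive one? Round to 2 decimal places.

£4,992.44

TC(Q) = (D/Q)S + (Q/2)H
TC(399) = (64,200/399)×98 + (399/2)×43.1 = £24,366.87
TC(1,096) = (64,200/1,096)×98 + (1,096/2)×43.1 = £29,359.31
Cheaper: Q = 399.  Difference = £4,992.44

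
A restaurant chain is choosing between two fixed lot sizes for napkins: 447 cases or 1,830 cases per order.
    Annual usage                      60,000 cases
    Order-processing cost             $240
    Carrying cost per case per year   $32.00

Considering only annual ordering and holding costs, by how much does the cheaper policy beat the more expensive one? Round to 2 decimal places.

Annual cost at Q: ordering D·S/Q plus holding Q·H/2.
TC(447) = (60,000/447)×240 + (447/2)×32 = $39,366.77
TC(1,830) = (60,000/1,830)×240 + (1,830/2)×32 = $37,148.85
Cheaper: Q = 1,830.  Difference = $2,217.91

$2,217.91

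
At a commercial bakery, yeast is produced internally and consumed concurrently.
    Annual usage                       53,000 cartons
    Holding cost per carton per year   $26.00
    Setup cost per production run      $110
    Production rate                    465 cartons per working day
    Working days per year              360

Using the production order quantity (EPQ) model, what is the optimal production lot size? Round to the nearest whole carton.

d = 53,000/360 = 147.2222 cartons/day;  effective holding cost H(1 − d/p) = 26·(1 − 147.2222/465) = 17.76822
Q* = √(2DS / H_eff) = √(2·53,000·110 / 17.76822) ≈ 810.08

810 cartons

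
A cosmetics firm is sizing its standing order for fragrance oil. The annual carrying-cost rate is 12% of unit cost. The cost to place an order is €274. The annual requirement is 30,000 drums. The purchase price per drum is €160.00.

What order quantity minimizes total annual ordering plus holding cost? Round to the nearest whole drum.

Holding cost per drum per year: H = 12% × €160 = €19.2000
Q* = √(2·D·S / H) = √(2·30,000·274 / 19.2) = √856,250.0 ≈ 925.34

925 drums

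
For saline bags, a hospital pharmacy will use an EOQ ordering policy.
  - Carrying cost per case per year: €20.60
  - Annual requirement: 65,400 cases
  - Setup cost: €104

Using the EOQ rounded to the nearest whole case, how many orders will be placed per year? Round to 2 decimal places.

2DS/H = 2·65,400·104/20.6 = 660,349.51
EOQ = √660,349.51 ≈ 812.62 → Q = 813
N = D/Q = 65,400/813 ≈ 80.443 orders/yr

80.44 orders per year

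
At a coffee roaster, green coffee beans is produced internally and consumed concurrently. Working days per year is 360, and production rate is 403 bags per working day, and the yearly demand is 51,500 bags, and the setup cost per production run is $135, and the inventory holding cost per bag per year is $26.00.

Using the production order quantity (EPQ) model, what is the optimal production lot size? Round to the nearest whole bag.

d = 51,500/360 = 143.0556 bags/day;  effective holding cost H(1 − d/p) = 26·(1 − 143.0556/403) = 16.77061
Q* = √(2DS / H_eff) = √(2·51,500·135 / 16.77061) ≈ 910.57

911 bags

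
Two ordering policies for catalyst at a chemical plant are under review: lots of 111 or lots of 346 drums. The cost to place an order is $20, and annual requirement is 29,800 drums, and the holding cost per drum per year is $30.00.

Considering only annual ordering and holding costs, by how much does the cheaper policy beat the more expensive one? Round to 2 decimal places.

$121.83

TC(Q) = (D/Q)S + (Q/2)H
TC(111) = (29,800/111)×20 + (111/2)×30 = $7,034.37
TC(346) = (29,800/346)×20 + (346/2)×30 = $6,912.54
Lots of 346 are cheaper by $121.83.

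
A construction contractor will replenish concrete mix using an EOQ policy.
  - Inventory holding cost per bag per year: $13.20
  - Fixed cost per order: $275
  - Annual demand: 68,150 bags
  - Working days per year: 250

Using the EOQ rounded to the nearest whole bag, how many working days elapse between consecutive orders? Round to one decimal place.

6.2 days

Optimal lot size Q* = (2 × 68,150 × $275 / $13.2)^½ ≈ 1,685.11 → Q = 1,685 bags
T = Q/D × 250 days = 1,685/68,150 × 250 = 6.181 days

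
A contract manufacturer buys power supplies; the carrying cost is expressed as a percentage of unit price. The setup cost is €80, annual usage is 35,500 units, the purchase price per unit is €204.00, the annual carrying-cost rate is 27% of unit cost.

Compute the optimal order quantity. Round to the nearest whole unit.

321 units

Holding cost per unit per year: H = 27% × €204 = €55.0800
EOQ = √(2DS/H) = √(2 × 35,500 × 80 / 55.08)
    = √(103,122.73) ≈ 321.13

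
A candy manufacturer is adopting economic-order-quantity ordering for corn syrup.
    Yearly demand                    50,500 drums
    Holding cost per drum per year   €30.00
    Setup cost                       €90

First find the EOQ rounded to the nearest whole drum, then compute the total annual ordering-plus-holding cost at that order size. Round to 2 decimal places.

€16,513.64

Q* = √(2·D·S / H) = √(2·50,500·90 / 30) = √303,000.0 ≈ 550.45 → Q = 550 drums
Orders/yr = 50,500/550 = 91.818; ordering cost = 91.818 × €90 = €8,263.64
Average inventory = 550/2 = 275; holding cost = 275 × €30 = €8,250.00
Total = €8,263.64 + €8,250.00 = €16,513.64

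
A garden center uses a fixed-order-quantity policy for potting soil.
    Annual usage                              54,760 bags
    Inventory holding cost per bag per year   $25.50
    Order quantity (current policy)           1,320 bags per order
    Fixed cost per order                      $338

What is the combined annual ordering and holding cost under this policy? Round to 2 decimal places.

$30,851.88

Annual ordering cost = (D/Q)·S = (54,760/1,320) × 338 = $14,021.88
Annual holding cost  = (Q/2)·H = (1,320/2) × 25.5 = $16,830.00
Total = $14,021.88 + $16,830.00 = $30,851.88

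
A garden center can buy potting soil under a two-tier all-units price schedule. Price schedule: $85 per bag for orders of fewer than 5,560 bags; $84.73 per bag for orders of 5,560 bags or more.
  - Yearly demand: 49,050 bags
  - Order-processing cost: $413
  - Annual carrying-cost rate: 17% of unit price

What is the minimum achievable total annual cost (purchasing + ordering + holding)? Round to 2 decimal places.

H₁ = 17%×$85 = $14.4500;  H₂ = 17%×$84.73 = $14.4041
EOQ₁ = √(2×49,050×413/14.4500) = 1,674.46  (< 5,560, feasible at tier 1)
EOQ₂ = √(2×49,050×413/14.4041) = 1,677.13  (< 5,560 → use Q = 5,560 at tier-2 price)
TC(tier 1 (EOQ₁), Q≈1,674.5) = $4,193,445.99
TC(tier 2, Q≈5,560.0) = $4,199,693.36
Minimum at tier 1 (EOQ₁): $4,193,445.99

$4,193,445.99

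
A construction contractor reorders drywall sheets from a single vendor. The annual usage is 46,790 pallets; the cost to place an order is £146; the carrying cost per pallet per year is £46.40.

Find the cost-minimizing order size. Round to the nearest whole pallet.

543 pallets

2DS/H = 2·46,790·146/46.4 = 294,454.31
EOQ = √294,454.31 ≈ 542.64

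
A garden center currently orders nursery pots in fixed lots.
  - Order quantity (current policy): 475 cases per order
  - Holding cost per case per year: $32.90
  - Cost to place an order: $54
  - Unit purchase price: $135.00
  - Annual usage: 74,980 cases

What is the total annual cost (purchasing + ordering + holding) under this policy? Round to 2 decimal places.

$10,138,637.79

Orders/yr = 74,980/475 = 157.853; ordering cost = 157.853 × $54 = $8,524.04
Average inventory = 475/2 = 237.5; holding cost = 237.5 × $32.9 = $7,813.75
Purchase cost = D·C = 74,980 × 135 = $10,122,300.00
Total = $8,524.04 + $7,813.75 + $10,122,300.00 = $10,138,637.79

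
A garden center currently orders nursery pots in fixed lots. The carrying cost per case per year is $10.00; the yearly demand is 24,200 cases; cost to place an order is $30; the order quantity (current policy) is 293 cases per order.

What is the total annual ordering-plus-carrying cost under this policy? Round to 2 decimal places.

$3,942.82

Annual ordering cost = (D/Q)·S = (24,200/293) × 30 = $2,477.82
Annual holding cost  = (Q/2)·H = (293/2) × 10 = $1,465.00
Total = $2,477.82 + $1,465.00 = $3,942.82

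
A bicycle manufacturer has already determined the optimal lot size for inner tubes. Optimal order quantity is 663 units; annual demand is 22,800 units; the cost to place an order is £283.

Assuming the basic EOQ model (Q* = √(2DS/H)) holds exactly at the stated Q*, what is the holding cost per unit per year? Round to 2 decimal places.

£29.36

From Q* = √(2DS/H) ⇒ Q*² = 2DS/H.
H = 2DS / Q² = 2 × 22,800 × 283 / 663² = 29.3578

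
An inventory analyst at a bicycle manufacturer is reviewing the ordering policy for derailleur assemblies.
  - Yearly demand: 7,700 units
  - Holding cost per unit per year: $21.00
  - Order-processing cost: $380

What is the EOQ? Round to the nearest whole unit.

528 units

2DS/H = 2·7,700·380/21 = 278,666.67
EOQ = √278,666.67 ≈ 527.89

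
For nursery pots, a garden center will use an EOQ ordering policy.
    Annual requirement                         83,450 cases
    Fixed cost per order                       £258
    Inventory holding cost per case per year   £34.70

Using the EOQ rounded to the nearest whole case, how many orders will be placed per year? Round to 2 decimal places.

Q* = √(2·D·S / H) = √(2·83,450·258 / 34.7) = √1,240,928.0 ≈ 1,113.97 → Q = 1,114
Orders per year = D/Q = 83,450 / 1,114 = 74.910

74.91 orders per year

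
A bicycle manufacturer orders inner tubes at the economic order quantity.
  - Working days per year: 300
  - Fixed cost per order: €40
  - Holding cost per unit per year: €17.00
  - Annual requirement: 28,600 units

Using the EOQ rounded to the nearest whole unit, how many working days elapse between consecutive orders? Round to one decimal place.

3.8 days

Q* = √(2·D·S / H) = √(2·28,600·40 / 17) = √134,588.2 ≈ 366.86 → Q = 367 units
Cycle time = (working days × Q)/D = (300 × 367) / 28,600 = 3.850 days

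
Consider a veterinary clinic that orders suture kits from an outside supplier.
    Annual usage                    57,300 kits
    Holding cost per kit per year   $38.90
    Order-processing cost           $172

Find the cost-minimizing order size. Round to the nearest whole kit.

EOQ = √(2DS/H) = √(2 × 57,300 × 172 / 38.9)
    = √(506,714.65) ≈ 711.84

712 kits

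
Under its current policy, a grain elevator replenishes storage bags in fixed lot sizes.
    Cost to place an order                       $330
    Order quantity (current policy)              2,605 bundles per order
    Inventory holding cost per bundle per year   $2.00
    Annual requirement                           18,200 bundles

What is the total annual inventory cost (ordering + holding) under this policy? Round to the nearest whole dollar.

$4,911

Ordering: D/Q × S = 18,200/2,605 × $330 = $2,305.57
Holding:  Q/2 × H = 2,605/2 × $2 = $2,605.00
Total = $2,305.57 + $2,605.00 = $4,910.57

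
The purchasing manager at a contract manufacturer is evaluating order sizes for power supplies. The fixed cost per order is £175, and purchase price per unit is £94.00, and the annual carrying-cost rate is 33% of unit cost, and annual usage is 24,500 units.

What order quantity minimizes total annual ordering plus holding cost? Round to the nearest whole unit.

Carrying cost H = £94 × 33% = £31.0200/unit/yr
Q* = √(2·D·S / H) = √(2·24,500·175 / 31.02) = √276,434.6 ≈ 525.77

526 units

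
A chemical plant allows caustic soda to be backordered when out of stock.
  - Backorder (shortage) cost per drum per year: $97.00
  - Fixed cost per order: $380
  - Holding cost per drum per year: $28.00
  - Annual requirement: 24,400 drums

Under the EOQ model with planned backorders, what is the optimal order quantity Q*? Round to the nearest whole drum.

924 drums

Q* = √(2DS/H) · √((H + b)/b)
   = √(2 × 24,400 × 380 / 28) · √((28 + 97) / 97)
   = 813.809 × 1.1352 ≈ 923.83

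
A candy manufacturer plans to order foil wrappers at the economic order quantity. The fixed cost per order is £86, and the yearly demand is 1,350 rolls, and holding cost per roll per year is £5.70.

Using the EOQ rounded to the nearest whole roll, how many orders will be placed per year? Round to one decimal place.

EOQ = √(2DS/H) = √(2 × 1,350 × 86 / 5.7)
    = √(40,736.84) ≈ 201.83 → Q = 202
Orders per year = D/Q = 1,350 / 202 = 6.683

6.7 orders per year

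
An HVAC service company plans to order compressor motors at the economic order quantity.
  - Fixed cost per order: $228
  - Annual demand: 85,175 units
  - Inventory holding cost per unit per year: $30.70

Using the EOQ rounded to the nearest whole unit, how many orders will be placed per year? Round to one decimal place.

2DS/H = 2·85,175·228/30.7 = 1,265,140.07
EOQ = √1,265,140.07 ≈ 1,124.78 → Q = 1,125
Orders per year = D/Q = 85,175 / 1,125 = 75.711

75.7 orders per year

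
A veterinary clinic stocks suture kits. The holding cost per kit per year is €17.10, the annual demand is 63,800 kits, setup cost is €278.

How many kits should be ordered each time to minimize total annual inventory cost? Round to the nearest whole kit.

2DS/H = 2·63,800·278/17.1 = 2,074,432.75
EOQ = √2,074,432.75 ≈ 1,440.29

1,440 kits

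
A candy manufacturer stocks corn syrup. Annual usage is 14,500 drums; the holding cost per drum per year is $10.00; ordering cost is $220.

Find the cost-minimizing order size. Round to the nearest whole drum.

Q* = √(2·D·S / H) = √(2·14,500·220 / 10) = √638,000.0 ≈ 798.75

799 drums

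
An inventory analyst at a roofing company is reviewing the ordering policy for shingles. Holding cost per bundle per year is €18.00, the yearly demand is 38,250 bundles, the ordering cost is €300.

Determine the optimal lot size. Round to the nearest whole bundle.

1,129 bundles

Optimal lot size Q* = (2 × 38,250 × €300 / €18)^½ ≈ 1,129.16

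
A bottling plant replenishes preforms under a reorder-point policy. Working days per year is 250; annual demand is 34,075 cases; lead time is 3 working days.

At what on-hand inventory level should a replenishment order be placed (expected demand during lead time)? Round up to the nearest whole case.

Daily demand d = 34,075 / 250 = 136.300 cases/day
Demand during lead time = 136.300 × 3 = 408.90
Reorder point = 408.90 → round up

409 cases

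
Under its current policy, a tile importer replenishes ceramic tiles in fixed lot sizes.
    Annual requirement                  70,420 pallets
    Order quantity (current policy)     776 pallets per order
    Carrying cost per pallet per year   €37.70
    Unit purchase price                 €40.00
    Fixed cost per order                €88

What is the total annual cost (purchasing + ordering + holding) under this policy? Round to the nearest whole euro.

Ordering: D/Q × S = 70,420/776 × €88 = €7,985.77
Holding:  Q/2 × H = 776/2 × €37.7 = €14,627.60
Purchase cost = D·C = 70,420 × 40 = €2,816,800.00
Total = €7,985.77 + €14,627.60 + €2,816,800.00 = €2,839,413.37

€2,839,413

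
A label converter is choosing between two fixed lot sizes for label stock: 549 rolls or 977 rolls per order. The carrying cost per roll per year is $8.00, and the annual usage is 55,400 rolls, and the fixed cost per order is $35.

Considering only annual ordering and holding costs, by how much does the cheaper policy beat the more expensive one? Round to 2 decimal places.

$164.77

Annual cost at Q: ordering D·S/Q plus holding Q·H/2.
TC(549) = (55,400/549)×35 + (549/2)×8 = $5,727.88
TC(977) = (55,400/977)×35 + (977/2)×8 = $5,892.65
Cheaper: Q = 549.  Difference = $164.77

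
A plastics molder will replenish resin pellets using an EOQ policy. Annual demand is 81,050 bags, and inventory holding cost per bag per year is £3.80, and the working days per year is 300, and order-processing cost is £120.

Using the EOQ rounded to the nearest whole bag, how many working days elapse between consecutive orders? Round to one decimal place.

8.4 days

2DS/H = 2·81,050·120/3.8 = 5,118,947.37
EOQ = √5,118,947.37 ≈ 2,262.51 → Q = 2,263 bags
Days between orders = 300 / (D/Q) = 300 / 35.815 ≈ 8.376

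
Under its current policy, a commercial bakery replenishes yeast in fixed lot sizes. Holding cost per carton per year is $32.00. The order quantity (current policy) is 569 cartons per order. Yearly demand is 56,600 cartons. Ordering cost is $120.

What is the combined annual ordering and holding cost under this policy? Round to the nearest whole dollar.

Orders/yr = 56,600/569 = 99.473; ordering cost = 99.473 × $120 = $11,936.73
Average inventory = 569/2 = 284.5; holding cost = 284.5 × $32 = $9,104.00
Total = $11,936.73 + $9,104.00 = $21,040.73

$21,041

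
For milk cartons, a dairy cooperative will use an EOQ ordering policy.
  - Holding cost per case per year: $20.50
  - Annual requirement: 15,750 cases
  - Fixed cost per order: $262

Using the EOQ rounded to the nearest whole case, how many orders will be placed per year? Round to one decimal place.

24.8 orders per year

EOQ = √(2DS/H) = √(2 × 15,750 × 262 / 20.5)
    = √(402,585.37) ≈ 634.50 → Q = 634
N = D/Q = 15,750/634 ≈ 24.842 orders/yr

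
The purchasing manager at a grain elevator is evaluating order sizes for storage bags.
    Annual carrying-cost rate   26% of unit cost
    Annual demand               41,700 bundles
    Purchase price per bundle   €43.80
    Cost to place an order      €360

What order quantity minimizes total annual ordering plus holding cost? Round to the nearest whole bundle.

Carrying cost H = €43.8 × 26% = €11.3880/bundle/yr
Q* = √(2·D·S / H) = √(2·41,700·360 / 11.388) = √2,636,459.4 ≈ 1,623.72

1,624 bundles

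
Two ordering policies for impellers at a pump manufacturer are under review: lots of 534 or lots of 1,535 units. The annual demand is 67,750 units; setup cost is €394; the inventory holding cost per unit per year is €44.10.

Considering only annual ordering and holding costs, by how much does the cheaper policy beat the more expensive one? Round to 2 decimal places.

€10,525.88

TC(Q) = (D/Q)S + (Q/2)H
TC(534) = (67,750/534)×394 + (534/2)×44.1 = €61,762.53
TC(1,535) = (67,750/1,535)×394 + (1,535/2)×44.1 = €51,236.65
Cheaper: Q = 1,535.  Difference = €10,525.88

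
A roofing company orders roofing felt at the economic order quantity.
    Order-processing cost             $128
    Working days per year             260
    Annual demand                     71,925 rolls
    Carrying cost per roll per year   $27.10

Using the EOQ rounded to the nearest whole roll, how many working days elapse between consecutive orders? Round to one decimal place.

3.0 days

Q* = √(2·D·S / H) = √(2·71,925·128 / 27.1) = √679,439.1 ≈ 824.28 → Q = 824 rolls
Cycle time = (working days × Q)/D = (260 × 824) / 71,925 = 2.979 days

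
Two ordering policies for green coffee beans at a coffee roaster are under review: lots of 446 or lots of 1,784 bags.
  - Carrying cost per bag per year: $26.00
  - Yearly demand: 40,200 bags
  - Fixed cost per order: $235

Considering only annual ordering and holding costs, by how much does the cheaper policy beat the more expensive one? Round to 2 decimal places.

$1,507.79

For each Q, cost = (D/Q)·S + (Q/2)·H.
TC(446) = (40,200/446)×235 + (446/2)×26 = $26,979.61
TC(1,784) = (40,200/1,784)×235 + (1,784/2)×26 = $28,487.40
Lots of 446 are cheaper by $1,507.79.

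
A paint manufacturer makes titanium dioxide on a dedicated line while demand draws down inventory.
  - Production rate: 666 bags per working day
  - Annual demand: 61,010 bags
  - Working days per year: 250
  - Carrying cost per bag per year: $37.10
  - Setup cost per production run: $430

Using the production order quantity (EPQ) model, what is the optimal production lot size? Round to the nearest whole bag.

1,494 bags

d = 61,010/250 = 244.0400 bags/day;  effective holding cost H(1 − d/p) = 37.1·(1 − 244.0400/666) = 23.50558
Q* = √(2DS / H_eff) = √(2·61,010·430 / 23.50558) ≈ 1,494.05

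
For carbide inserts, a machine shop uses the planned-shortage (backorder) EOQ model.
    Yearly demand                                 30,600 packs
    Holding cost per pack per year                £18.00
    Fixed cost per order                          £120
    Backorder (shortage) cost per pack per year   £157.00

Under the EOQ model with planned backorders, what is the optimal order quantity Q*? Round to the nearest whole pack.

Q* = √(2DS/H) · √((H + b)/b)
   = √(2 × 30,600 × 120 / 18) · √((18 + 157) / 157)
   = 638.749 × 1.0558 ≈ 674.37

674 packs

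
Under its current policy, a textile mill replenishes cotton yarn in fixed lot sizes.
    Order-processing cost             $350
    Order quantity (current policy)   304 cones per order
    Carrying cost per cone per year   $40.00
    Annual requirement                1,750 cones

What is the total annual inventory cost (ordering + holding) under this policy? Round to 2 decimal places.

$8,094.80

Orders/yr = 1,750/304 = 5.757; ordering cost = 5.757 × $350 = $2,014.80
Average inventory = 304/2 = 152; holding cost = 152 × $40 = $6,080.00
Total = $2,014.80 + $6,080.00 = $8,094.80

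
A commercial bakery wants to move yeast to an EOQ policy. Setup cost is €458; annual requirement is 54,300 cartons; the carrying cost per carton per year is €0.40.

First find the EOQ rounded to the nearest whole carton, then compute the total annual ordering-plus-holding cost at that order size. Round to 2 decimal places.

€4,460.44

Q* = √(2·D·S / H) = √(2·54,300·458 / 0.4) = √124,347,000.0 ≈ 11,151.10 → Q = 11,151 cartons
Ordering: D/Q × S = 54,300/11,151 × €458 = €2,230.24
Holding:  Q/2 × H = 11,151/2 × €0.4 = €2,230.20
Total = €2,230.24 + €2,230.20 = €4,460.44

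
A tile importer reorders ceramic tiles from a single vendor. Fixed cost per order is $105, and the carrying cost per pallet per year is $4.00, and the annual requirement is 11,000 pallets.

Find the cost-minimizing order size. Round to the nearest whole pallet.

760 pallets

2DS/H = 2·11,000·105/4 = 577,500.00
EOQ = √577,500.00 ≈ 759.93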